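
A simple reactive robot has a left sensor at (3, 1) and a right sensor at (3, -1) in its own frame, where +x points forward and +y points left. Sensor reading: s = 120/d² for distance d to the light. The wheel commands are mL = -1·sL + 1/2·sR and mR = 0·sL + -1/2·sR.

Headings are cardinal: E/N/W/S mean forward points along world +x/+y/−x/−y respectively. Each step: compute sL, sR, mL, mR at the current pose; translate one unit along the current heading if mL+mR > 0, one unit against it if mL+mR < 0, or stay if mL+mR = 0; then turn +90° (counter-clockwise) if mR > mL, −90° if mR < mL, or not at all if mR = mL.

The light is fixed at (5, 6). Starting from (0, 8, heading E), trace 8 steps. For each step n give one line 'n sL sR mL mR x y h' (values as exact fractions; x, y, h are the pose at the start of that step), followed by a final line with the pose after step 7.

0 120/13 24 36/13 -12 0 8 E
1 60/13 12/5 -222/65 -6/5 -1 8 S
2 24/5 120/13 -12/65 -60/13 -1 9 E
3 10/3 15/8 -115/48 -15/16 -2 9 S
4 120/41 24/5 -108/205 -12/5 -2 10 E
5 12/5 60/41 -342/205 -30/41 -3 10 S
6 120/61 120/41 -1260/2501 -60/41 -3 11 E
7 30/17 15/13 -525/442 -15/26 -4 11 S
final -4 12 E

n=0: pose=(0,8,E); sL=120/13, sR=24; mL=36/13, mR=-12; mL+mR=-120/13 → advance -1; mR−mL=-192/13 → turn -1·90°
n=1: pose=(-1,8,S); sL=60/13, sR=12/5; mL=-222/65, mR=-6/5; mL+mR=-60/13 → advance -1; mR−mL=144/65 → turn +1·90°
n=2: pose=(-1,9,E); sL=24/5, sR=120/13; mL=-12/65, mR=-60/13; mL+mR=-24/5 → advance -1; mR−mL=-288/65 → turn -1·90°
n=3: pose=(-2,9,S); sL=10/3, sR=15/8; mL=-115/48, mR=-15/16; mL+mR=-10/3 → advance -1; mR−mL=35/24 → turn +1·90°
n=4: pose=(-2,10,E); sL=120/41, sR=24/5; mL=-108/205, mR=-12/5; mL+mR=-120/41 → advance -1; mR−mL=-384/205 → turn -1·90°
n=5: pose=(-3,10,S); sL=12/5, sR=60/41; mL=-342/205, mR=-30/41; mL+mR=-12/5 → advance -1; mR−mL=192/205 → turn +1·90°
n=6: pose=(-3,11,E); sL=120/61, sR=120/41; mL=-1260/2501, mR=-60/41; mL+mR=-120/61 → advance -1; mR−mL=-2400/2501 → turn -1·90°
n=7: pose=(-4,11,S); sL=30/17, sR=15/13; mL=-525/442, mR=-15/26; mL+mR=-30/17 → advance -1; mR−mL=135/221 → turn +1·90°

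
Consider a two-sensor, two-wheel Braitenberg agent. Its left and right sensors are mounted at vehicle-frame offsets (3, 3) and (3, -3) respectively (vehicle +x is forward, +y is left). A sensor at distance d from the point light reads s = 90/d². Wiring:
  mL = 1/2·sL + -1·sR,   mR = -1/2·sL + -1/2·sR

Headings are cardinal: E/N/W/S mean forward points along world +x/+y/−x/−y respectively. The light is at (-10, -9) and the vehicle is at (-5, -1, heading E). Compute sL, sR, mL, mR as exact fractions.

18/37 90/89 -2529/3293 -2466/3293

left sensor world pos  = (-2, 2); dL² = 185
right sensor world pos = (-2, -4); dR² = 89
sL = 90/185 = 18/37
sR = 90/89 = 90/89
mL = 1/2·sL + -1·sR = -2529/3293
mR = -1/2·sL + -1/2·sR = -2466/3293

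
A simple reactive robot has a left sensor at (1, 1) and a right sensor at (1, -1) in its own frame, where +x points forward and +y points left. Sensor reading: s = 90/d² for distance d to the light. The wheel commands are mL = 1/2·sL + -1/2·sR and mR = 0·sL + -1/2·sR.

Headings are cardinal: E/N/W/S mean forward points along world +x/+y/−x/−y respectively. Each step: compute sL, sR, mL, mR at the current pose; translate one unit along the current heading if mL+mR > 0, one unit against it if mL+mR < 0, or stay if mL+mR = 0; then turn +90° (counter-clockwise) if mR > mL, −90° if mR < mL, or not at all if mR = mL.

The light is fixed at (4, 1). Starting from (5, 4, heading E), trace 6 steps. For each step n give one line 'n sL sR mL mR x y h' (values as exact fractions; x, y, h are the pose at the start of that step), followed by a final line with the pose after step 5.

0 9/2 45/4 -27/8 -45/8 5 4 E
1 18 18 0 -9 4 4 S
2 9 45/13 36/13 -45/26 4 5 W
3 90/29 18/5 -36/145 -9/5 3 5 N
4 45/8 45/2 -135/16 -45/4 3 4 E
5 18 90/13 72/13 -45/13 2 4 S
final 2 3 W

n=0: pose=(5,4,E); sL=9/2, sR=45/4; mL=-27/8, mR=-45/8; mL+mR=-9 → advance -1; mR−mL=-9/4 → turn -1·90°
n=1: pose=(4,4,S); sL=18, sR=18; mL=0, mR=-9; mL+mR=-9 → advance -1; mR−mL=-9 → turn -1·90°
n=2: pose=(4,5,W); sL=9, sR=45/13; mL=36/13, mR=-45/26; mL+mR=27/26 → advance +1; mR−mL=-9/2 → turn -1·90°
n=3: pose=(3,5,N); sL=90/29, sR=18/5; mL=-36/145, mR=-9/5; mL+mR=-297/145 → advance -1; mR−mL=-45/29 → turn -1·90°
n=4: pose=(3,4,E); sL=45/8, sR=45/2; mL=-135/16, mR=-45/4; mL+mR=-315/16 → advance -1; mR−mL=-45/16 → turn -1·90°
n=5: pose=(2,4,S); sL=18, sR=90/13; mL=72/13, mR=-45/13; mL+mR=27/13 → advance +1; mR−mL=-9 → turn -1·90°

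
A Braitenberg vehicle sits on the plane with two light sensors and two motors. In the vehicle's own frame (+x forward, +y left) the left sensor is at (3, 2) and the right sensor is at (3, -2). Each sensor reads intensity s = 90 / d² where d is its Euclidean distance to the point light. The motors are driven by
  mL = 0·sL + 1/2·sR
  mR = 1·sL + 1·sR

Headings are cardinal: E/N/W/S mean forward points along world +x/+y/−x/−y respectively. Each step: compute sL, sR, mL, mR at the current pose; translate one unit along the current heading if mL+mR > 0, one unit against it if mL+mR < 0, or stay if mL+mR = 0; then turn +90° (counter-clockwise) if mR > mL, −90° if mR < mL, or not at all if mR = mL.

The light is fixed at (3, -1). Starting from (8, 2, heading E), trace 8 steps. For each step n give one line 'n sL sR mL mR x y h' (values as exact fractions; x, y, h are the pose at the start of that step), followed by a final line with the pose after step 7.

0 90/89 18/13 9/13 2772/1157 8 2 E
1 45/26 9/10 9/20 171/65 9 2 N
2 90/13 2 1 116/13 9 3 W
3 9/5 9 9/2 54/5 8 3 S
4 90/89 18/13 9/13 2772/1157 8 2 E
5 45/26 9/10 9/20 171/65 9 2 N
6 90/13 2 1 116/13 9 3 W
7 9/5 9 9/2 54/5 8 3 S
final 8 2 E

n=0: pose=(8,2,E); sL=90/89, sR=18/13; mL=9/13, mR=2772/1157; mL+mR=3573/1157 → advance +1; mR−mL=1971/1157 → turn +1·90°
n=1: pose=(9,2,N); sL=45/26, sR=9/10; mL=9/20, mR=171/65; mL+mR=801/260 → advance +1; mR−mL=567/260 → turn +1·90°
n=2: pose=(9,3,W); sL=90/13, sR=2; mL=1, mR=116/13; mL+mR=129/13 → advance +1; mR−mL=103/13 → turn +1·90°
n=3: pose=(8,3,S); sL=9/5, sR=9; mL=9/2, mR=54/5; mL+mR=153/10 → advance +1; mR−mL=63/10 → turn +1·90°
n=4: pose=(8,2,E); sL=90/89, sR=18/13; mL=9/13, mR=2772/1157; mL+mR=3573/1157 → advance +1; mR−mL=1971/1157 → turn +1·90°
n=5: pose=(9,2,N); sL=45/26, sR=9/10; mL=9/20, mR=171/65; mL+mR=801/260 → advance +1; mR−mL=567/260 → turn +1·90°
n=6: pose=(9,3,W); sL=90/13, sR=2; mL=1, mR=116/13; mL+mR=129/13 → advance +1; mR−mL=103/13 → turn +1·90°
n=7: pose=(8,3,S); sL=9/5, sR=9; mL=9/2, mR=54/5; mL+mR=153/10 → advance +1; mR−mL=63/10 → turn +1·90°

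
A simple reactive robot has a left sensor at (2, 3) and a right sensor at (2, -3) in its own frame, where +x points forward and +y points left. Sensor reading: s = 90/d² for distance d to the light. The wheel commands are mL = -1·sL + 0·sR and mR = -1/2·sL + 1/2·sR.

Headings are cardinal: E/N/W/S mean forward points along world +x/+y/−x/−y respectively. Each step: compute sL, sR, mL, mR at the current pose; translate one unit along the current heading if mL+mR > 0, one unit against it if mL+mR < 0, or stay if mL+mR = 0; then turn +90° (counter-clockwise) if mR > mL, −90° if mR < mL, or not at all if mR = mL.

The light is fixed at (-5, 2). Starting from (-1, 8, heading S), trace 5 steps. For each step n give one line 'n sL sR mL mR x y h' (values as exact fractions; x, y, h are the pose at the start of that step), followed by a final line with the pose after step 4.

n=0: pose=(-1,8,S); sL=18/13, sR=90/17; mL=-18/13, mR=432/221; mL+mR=126/221 → advance +1; mR−mL=738/221 → turn +1·90°
n=1: pose=(-1,7,E); sL=9/10, sR=9/4; mL=-9/10, mR=27/40; mL+mR=-9/40 → advance -1; mR−mL=63/40 → turn +1·90°
n=2: pose=(-2,7,N); sL=90/49, sR=18/17; mL=-90/49, mR=-324/833; mL+mR=-1854/833 → advance -1; mR−mL=1206/833 → turn +1·90°
n=3: pose=(-2,6,W); sL=45, sR=9/5; mL=-45, mR=-108/5; mL+mR=-333/5 → advance -1; mR−mL=117/5 → turn +1·90°
n=4: pose=(-1,6,S); sL=90/53, sR=18; mL=-90/53, mR=432/53; mL+mR=342/53 → advance +1; mR−mL=522/53 → turn +1·90°

0 18/13 90/17 -18/13 432/221 -1 8 S
1 9/10 9/4 -9/10 27/40 -1 7 E
2 90/49 18/17 -90/49 -324/833 -2 7 N
3 45 9/5 -45 -108/5 -2 6 W
4 90/53 18 -90/53 432/53 -1 6 S
final -1 5 E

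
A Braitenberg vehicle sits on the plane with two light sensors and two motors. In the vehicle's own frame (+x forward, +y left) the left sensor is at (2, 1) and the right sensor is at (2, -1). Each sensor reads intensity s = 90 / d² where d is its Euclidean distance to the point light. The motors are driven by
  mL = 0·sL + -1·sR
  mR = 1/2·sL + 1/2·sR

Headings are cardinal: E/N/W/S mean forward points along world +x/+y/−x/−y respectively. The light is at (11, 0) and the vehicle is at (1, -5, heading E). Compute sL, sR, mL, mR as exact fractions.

left sensor world pos  = (3, -4); dL² = 80
right sensor world pos = (3, -6); dR² = 100
sL = 90/80 = 9/8
sR = 90/100 = 9/10
mL = 0·sL + -1·sR = -9/10
mR = 1/2·sL + 1/2·sR = 81/80

9/8 9/10 -9/10 81/80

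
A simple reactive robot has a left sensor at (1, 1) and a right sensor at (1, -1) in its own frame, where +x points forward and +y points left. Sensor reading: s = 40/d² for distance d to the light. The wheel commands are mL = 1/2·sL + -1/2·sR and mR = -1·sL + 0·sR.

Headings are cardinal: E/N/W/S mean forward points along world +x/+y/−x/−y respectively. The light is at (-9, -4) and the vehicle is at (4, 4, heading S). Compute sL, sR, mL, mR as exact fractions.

8/49 40/193 -208/9457 -8/49

left sensor world pos  = (5, 3); dL² = 245
right sensor world pos = (3, 3); dR² = 193
sL = 40/245 = 8/49
sR = 40/193 = 40/193
mL = 1/2·sL + -1/2·sR = -208/9457
mR = -1·sL + 0·sR = -8/49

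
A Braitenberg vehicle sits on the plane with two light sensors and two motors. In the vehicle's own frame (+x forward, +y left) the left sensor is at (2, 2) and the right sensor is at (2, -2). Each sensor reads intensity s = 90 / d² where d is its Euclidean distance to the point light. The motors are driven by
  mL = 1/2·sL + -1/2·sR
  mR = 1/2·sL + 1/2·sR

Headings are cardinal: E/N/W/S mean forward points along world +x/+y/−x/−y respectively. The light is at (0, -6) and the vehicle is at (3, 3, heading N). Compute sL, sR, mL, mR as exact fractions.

left sensor world pos  = (1, 5); dL² = 122
right sensor world pos = (5, 5); dR² = 146
sL = 90/122 = 45/61
sR = 90/146 = 45/73
mL = 1/2·sL + -1/2·sR = 270/4453
mR = 1/2·sL + 1/2·sR = 3015/4453

45/61 45/73 270/4453 3015/4453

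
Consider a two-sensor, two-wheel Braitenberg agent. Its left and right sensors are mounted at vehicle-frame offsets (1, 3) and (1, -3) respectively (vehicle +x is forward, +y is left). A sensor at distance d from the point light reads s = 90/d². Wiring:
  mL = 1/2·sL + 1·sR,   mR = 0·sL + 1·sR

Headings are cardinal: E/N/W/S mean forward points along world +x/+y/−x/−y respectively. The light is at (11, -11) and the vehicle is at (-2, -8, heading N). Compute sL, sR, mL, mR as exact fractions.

left sensor world pos  = (-5, -7); dL² = 272
right sensor world pos = (1, -7); dR² = 116
sL = 90/272 = 45/136
sR = 90/116 = 45/58
mL = 1/2·sL + 1·sR = 7425/7888
mR = 0·sL + 1·sR = 45/58

45/136 45/58 7425/7888 45/58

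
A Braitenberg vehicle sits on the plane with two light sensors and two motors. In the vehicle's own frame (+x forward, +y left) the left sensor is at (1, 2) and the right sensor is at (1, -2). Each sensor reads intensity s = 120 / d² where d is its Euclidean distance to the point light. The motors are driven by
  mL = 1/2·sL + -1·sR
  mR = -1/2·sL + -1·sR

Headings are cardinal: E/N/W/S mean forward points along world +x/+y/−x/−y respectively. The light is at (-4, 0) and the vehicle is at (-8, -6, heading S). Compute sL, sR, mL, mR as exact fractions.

left sensor world pos  = (-6, -7); dL² = 53
right sensor world pos = (-10, -7); dR² = 85
sL = 120/53 = 120/53
sR = 120/85 = 24/17
mL = 1/2·sL + -1·sR = -252/901
mR = -1/2·sL + -1·sR = -2292/901

120/53 24/17 -252/901 -2292/901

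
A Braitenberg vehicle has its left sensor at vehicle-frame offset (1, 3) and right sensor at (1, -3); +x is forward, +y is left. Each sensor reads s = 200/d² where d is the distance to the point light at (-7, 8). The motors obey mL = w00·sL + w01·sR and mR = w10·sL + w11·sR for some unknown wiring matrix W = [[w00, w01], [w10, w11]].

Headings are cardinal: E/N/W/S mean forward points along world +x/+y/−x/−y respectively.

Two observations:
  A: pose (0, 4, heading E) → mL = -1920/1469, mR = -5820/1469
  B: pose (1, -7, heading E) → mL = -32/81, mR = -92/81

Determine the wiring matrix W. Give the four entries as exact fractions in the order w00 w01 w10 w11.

-1 1 -1 -1/2

obs A: pose=(0,4,E) → sL=40/13, sR=200/113, mL=-1920/1469, mR=-5820/1469
obs B: pose=(1,-7,E) → sL=8/9, sR=40/81, mL=-32/81, mR=-92/81
sensor matrix S = [[40/13, 200/113], [8/9, 40/81]]; det S = -6400/118989
solve [mL_A; mL_B] = S·[w00; w01] and [mR_A; mR_B] = S·[w10; w11]:
  w00 = -1, w01 = 1, w10 = -1, w11 = -1/2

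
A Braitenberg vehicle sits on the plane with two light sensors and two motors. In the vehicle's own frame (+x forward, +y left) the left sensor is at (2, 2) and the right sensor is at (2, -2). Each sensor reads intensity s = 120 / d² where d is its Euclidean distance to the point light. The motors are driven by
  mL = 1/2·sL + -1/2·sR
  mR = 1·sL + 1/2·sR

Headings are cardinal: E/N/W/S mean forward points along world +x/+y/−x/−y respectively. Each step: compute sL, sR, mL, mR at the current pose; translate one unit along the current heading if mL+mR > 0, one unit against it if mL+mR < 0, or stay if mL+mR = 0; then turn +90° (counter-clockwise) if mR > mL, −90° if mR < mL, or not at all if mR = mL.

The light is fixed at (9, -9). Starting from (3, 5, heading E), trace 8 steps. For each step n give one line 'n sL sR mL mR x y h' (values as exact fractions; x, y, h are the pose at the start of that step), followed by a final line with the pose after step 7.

n=0: pose=(3,5,E); sL=15/34, sR=3/4; mL=-21/136, mR=111/136; mL+mR=45/68 → advance +1; mR−mL=33/34 → turn +1·90°
n=1: pose=(4,5,N); sL=24/61, sR=24/53; mL=-96/3233, mR=2004/3233; mL+mR=36/61 → advance +1; mR−mL=2100/3233 → turn +1·90°
n=2: pose=(4,6,W); sL=60/109, sR=60/169; mL=1800/18421, mR=13410/18421; mL+mR=90/109 → advance +1; mR−mL=11610/18421 → turn +1·90°
n=3: pose=(3,6,S); sL=24/37, sR=120/233; mL=576/8621, mR=7812/8621; mL+mR=36/37 → advance +1; mR−mL=7236/8621 → turn +1·90°
n=4: pose=(3,5,E); sL=15/34, sR=3/4; mL=-21/136, mR=111/136; mL+mR=45/68 → advance +1; mR−mL=33/34 → turn +1·90°
n=5: pose=(4,5,N); sL=24/61, sR=24/53; mL=-96/3233, mR=2004/3233; mL+mR=36/61 → advance +1; mR−mL=2100/3233 → turn +1·90°
n=6: pose=(4,6,W); sL=60/109, sR=60/169; mL=1800/18421, mR=13410/18421; mL+mR=90/109 → advance +1; mR−mL=11610/18421 → turn +1·90°
n=7: pose=(3,6,S); sL=24/37, sR=120/233; mL=576/8621, mR=7812/8621; mL+mR=36/37 → advance +1; mR−mL=7236/8621 → turn +1·90°

0 15/34 3/4 -21/136 111/136 3 5 E
1 24/61 24/53 -96/3233 2004/3233 4 5 N
2 60/109 60/169 1800/18421 13410/18421 4 6 W
3 24/37 120/233 576/8621 7812/8621 3 6 S
4 15/34 3/4 -21/136 111/136 3 5 E
5 24/61 24/53 -96/3233 2004/3233 4 5 N
6 60/109 60/169 1800/18421 13410/18421 4 6 W
7 24/37 120/233 576/8621 7812/8621 3 6 S
final 3 5 E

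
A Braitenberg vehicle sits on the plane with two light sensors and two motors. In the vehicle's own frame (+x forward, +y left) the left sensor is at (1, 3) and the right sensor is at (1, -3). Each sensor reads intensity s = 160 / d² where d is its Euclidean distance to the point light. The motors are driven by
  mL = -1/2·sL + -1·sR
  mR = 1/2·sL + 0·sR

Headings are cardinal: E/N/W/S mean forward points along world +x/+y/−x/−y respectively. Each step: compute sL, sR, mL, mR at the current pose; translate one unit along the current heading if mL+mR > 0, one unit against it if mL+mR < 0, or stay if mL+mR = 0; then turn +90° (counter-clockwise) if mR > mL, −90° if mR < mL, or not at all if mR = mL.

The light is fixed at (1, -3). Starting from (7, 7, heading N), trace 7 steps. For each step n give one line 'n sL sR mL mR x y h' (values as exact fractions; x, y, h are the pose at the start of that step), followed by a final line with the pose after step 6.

0 16/13 80/101 -1848/1313 8/13 7 7 N
1 160/61 160/169 -23280/10309 80/61 7 6 W
2 40/41 2 -102/41 20/41 8 6 S
3 160/233 160/113 -46320/26329 80/233 8 7 E
4 16/13 80/101 -1848/1313 8/13 7 7 N
5 160/61 160/169 -23280/10309 80/61 7 6 W
6 40/41 2 -102/41 20/41 8 6 S
final 8 7 E

n=0: pose=(7,7,N); sL=16/13, sR=80/101; mL=-1848/1313, mR=8/13; mL+mR=-80/101 → advance -1; mR−mL=2656/1313 → turn +1·90°
n=1: pose=(7,6,W); sL=160/61, sR=160/169; mL=-23280/10309, mR=80/61; mL+mR=-160/169 → advance -1; mR−mL=36800/10309 → turn +1·90°
n=2: pose=(8,6,S); sL=40/41, sR=2; mL=-102/41, mR=20/41; mL+mR=-2 → advance -1; mR−mL=122/41 → turn +1·90°
n=3: pose=(8,7,E); sL=160/233, sR=160/113; mL=-46320/26329, mR=80/233; mL+mR=-160/113 → advance -1; mR−mL=55360/26329 → turn +1·90°
n=4: pose=(7,7,N); sL=16/13, sR=80/101; mL=-1848/1313, mR=8/13; mL+mR=-80/101 → advance -1; mR−mL=2656/1313 → turn +1·90°
n=5: pose=(7,6,W); sL=160/61, sR=160/169; mL=-23280/10309, mR=80/61; mL+mR=-160/169 → advance -1; mR−mL=36800/10309 → turn +1·90°
n=6: pose=(8,6,S); sL=40/41, sR=2; mL=-102/41, mR=20/41; mL+mR=-2 → advance -1; mR−mL=122/41 → turn +1·90°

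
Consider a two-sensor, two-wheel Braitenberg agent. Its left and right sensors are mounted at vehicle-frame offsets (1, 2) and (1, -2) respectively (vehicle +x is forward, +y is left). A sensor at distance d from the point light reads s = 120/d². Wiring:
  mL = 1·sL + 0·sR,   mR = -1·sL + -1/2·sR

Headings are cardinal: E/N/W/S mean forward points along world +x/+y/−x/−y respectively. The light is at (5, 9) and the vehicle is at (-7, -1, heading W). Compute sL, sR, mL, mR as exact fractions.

left sensor world pos  = (-8, -3); dL² = 313
right sensor world pos = (-8, 1); dR² = 233
sL = 120/313 = 120/313
sR = 120/233 = 120/233
mL = 1·sL + 0·sR = 120/313
mR = -1·sL + -1/2·sR = -46740/72929

120/313 120/233 120/313 -46740/72929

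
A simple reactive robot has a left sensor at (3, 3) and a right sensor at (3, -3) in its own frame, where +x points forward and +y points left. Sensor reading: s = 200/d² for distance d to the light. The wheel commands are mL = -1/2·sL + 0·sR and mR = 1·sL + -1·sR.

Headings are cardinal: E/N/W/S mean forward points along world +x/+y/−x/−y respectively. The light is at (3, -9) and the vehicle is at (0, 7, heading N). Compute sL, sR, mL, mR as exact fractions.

left sensor world pos  = (-3, 10); dL² = 397
right sensor world pos = (3, 10); dR² = 361
sL = 200/397 = 200/397
sR = 200/361 = 200/361
mL = -1/2·sL + 0·sR = -100/397
mR = 1·sL + -1·sR = -7200/143317

200/397 200/361 -100/397 -7200/143317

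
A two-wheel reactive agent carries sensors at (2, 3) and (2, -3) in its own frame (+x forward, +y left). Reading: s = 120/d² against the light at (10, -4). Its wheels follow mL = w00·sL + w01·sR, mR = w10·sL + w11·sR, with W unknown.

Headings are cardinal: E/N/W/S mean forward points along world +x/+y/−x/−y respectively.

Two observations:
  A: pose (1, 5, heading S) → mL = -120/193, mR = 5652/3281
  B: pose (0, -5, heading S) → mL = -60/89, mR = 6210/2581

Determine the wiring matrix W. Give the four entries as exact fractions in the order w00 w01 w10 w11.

0 -1 1 1/2

obs A: pose=(1,5,S) → sL=24/17, sR=120/193, mL=-120/193, mR=5652/3281
obs B: pose=(0,-5,S) → sL=60/29, sR=60/89, mL=-60/89, mR=6210/2581
sensor matrix S = [[24/17, 120/193], [60/29, 60/89]]; det S = -2833920/8468261
solve [mL_A; mL_B] = S·[w00; w01] and [mR_A; mR_B] = S·[w10; w11]:
  w00 = 0, w01 = -1, w10 = 1, w11 = 1/2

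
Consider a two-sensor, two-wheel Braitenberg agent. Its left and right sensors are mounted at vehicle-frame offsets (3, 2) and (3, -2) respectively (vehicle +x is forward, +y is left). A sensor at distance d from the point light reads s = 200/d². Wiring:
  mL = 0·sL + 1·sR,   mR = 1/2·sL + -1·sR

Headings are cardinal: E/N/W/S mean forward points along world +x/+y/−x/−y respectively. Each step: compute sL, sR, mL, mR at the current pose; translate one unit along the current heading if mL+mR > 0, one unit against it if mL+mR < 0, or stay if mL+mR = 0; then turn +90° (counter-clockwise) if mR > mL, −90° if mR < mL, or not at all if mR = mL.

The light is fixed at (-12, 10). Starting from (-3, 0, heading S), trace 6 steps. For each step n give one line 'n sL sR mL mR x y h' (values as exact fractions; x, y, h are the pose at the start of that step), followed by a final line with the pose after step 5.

0 20/29 100/109 100/109 -1810/3161 -3 0 S
1 40/41 200/117 200/117 -5860/4797 -3 -1 W
2 2 50/41 50/41 -9/41 -4 -1 N
3 40/37 40/53 40/53 -420/1961 -4 0 E
4 20/29 100/109 100/109 -1810/3161 -3 0 S
5 40/41 200/117 200/117 -5860/4797 -3 -1 W
final -4 -1 N

n=0: pose=(-3,0,S); sL=20/29, sR=100/109; mL=100/109, mR=-1810/3161; mL+mR=10/29 → advance +1; mR−mL=-4710/3161 → turn -1·90°
n=1: pose=(-3,-1,W); sL=40/41, sR=200/117; mL=200/117, mR=-5860/4797; mL+mR=20/41 → advance +1; mR−mL=-14060/4797 → turn -1·90°
n=2: pose=(-4,-1,N); sL=2, sR=50/41; mL=50/41, mR=-9/41; mL+mR=1 → advance +1; mR−mL=-59/41 → turn -1·90°
n=3: pose=(-4,0,E); sL=40/37, sR=40/53; mL=40/53, mR=-420/1961; mL+mR=20/37 → advance +1; mR−mL=-1900/1961 → turn -1·90°
n=4: pose=(-3,0,S); sL=20/29, sR=100/109; mL=100/109, mR=-1810/3161; mL+mR=10/29 → advance +1; mR−mL=-4710/3161 → turn -1·90°
n=5: pose=(-3,-1,W); sL=40/41, sR=200/117; mL=200/117, mR=-5860/4797; mL+mR=20/41 → advance +1; mR−mL=-14060/4797 → turn -1·90°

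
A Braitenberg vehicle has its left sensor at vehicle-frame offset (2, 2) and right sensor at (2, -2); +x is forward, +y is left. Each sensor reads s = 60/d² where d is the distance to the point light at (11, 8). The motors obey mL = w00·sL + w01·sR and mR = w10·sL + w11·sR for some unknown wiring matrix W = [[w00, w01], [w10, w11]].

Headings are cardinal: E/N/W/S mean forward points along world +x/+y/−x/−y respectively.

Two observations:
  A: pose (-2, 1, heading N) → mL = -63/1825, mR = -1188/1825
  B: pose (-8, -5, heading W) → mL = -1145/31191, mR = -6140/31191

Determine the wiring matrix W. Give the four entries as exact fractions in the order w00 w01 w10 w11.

-1 1/2 -1 -1

obs A: pose=(-2,1,N) → sL=6/25, sR=30/73, mL=-63/1825, mR=-1188/1825
obs B: pose=(-8,-5,W) → sL=10/111, sR=30/281, mL=-1145/31191, mR=-6140/31191
sensor matrix S = [[6/25, 30/73], [10/111, 30/281]]; det S = -43264/3794905
solve [mL_A; mL_B] = S·[w00; w01] and [mR_A; mR_B] = S·[w10; w11]:
  w00 = -1, w01 = 1/2, w10 = -1, w11 = -1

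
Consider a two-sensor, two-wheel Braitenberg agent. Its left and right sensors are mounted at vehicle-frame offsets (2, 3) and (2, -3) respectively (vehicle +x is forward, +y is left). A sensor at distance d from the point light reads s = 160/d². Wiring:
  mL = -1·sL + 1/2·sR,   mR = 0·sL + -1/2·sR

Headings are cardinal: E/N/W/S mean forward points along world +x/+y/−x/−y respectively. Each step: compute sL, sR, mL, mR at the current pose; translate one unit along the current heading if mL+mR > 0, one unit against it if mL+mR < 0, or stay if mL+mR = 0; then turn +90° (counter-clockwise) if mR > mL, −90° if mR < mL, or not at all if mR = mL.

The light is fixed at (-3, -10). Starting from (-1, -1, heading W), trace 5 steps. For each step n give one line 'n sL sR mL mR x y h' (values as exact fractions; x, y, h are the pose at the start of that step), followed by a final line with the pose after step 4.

0 40/9 10/9 -35/9 -5/9 -1 -1 W
1 32/17 160/49 -208/833 -80/49 0 -1 S
2 16/5 16/17 -232/85 -8/17 0 0 W
3 160/113 32/13 -272/1469 -16/13 1 0 S
4 40/17 4/5 -166/85 -2/5 1 1 W
final 2 1 S

n=0: pose=(-1,-1,W); sL=40/9, sR=10/9; mL=-35/9, mR=-5/9; mL+mR=-40/9 → advance -1; mR−mL=10/3 → turn +1·90°
n=1: pose=(0,-1,S); sL=32/17, sR=160/49; mL=-208/833, mR=-80/49; mL+mR=-32/17 → advance -1; mR−mL=-1152/833 → turn -1·90°
n=2: pose=(0,0,W); sL=16/5, sR=16/17; mL=-232/85, mR=-8/17; mL+mR=-16/5 → advance -1; mR−mL=192/85 → turn +1·90°
n=3: pose=(1,0,S); sL=160/113, sR=32/13; mL=-272/1469, mR=-16/13; mL+mR=-160/113 → advance -1; mR−mL=-1536/1469 → turn -1·90°
n=4: pose=(1,1,W); sL=40/17, sR=4/5; mL=-166/85, mR=-2/5; mL+mR=-40/17 → advance -1; mR−mL=132/85 → turn +1·90°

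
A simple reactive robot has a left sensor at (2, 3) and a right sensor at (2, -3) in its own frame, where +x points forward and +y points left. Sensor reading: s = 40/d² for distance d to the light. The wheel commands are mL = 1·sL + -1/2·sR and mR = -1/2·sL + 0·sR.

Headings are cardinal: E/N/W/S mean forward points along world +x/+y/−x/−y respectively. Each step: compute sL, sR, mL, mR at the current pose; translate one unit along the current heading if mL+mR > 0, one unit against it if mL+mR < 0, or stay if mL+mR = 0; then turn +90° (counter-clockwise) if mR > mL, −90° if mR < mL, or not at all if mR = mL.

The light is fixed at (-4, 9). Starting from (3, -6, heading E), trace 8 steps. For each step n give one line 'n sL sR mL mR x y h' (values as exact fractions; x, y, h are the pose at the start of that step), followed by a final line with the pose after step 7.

n=0: pose=(3,-6,E); sL=8/45, sR=8/81; mL=52/405, mR=-4/45; mL+mR=16/405 → advance +1; mR−mL=-88/405 → turn -1·90°
n=1: pose=(4,-6,S); sL=4/41, sR=20/157; mL=218/6437, mR=-2/41; mL+mR=-96/6437 → advance -1; mR−mL=-532/6437 → turn -1·90°
n=2: pose=(4,-5,W); sL=8/65, sR=40/157; mL=-44/10205, mR=-4/65; mL+mR=-672/10205 → advance -1; mR−mL=-584/10205 → turn -1·90°
n=3: pose=(5,-5,N); sL=2/9, sR=5/36; mL=11/72, mR=-1/9; mL+mR=1/24 → advance +1; mR−mL=-19/72 → turn -1·90°
n=4: pose=(5,-4,E); sL=40/221, sR=40/377; mL=820/6409, mR=-20/221; mL+mR=240/6409 → advance +1; mR−mL=-1400/6409 → turn -1·90°
n=5: pose=(6,-4,S); sL=20/197, sR=20/137; mL=770/26989, mR=-10/197; mL+mR=-600/26989 → advance -1; mR−mL=-2140/26989 → turn -1·90°
n=6: pose=(6,-3,W); sL=40/289, sR=8/29; mL=4/8381, mR=-20/289; mL+mR=-576/8381 → advance -1; mR−mL=-584/8381 → turn -1·90°
n=7: pose=(7,-3,N); sL=10/41, sR=5/37; mL=535/3034, mR=-5/41; mL+mR=165/3034 → advance +1; mR−mL=-905/3034 → turn -1·90°

0 8/45 8/81 52/405 -4/45 3 -6 E
1 4/41 20/157 218/6437 -2/41 4 -6 S
2 8/65 40/157 -44/10205 -4/65 4 -5 W
3 2/9 5/36 11/72 -1/9 5 -5 N
4 40/221 40/377 820/6409 -20/221 5 -4 E
5 20/197 20/137 770/26989 -10/197 6 -4 S
6 40/289 8/29 4/8381 -20/289 6 -3 W
7 10/41 5/37 535/3034 -5/41 7 -3 N
final 7 -2 E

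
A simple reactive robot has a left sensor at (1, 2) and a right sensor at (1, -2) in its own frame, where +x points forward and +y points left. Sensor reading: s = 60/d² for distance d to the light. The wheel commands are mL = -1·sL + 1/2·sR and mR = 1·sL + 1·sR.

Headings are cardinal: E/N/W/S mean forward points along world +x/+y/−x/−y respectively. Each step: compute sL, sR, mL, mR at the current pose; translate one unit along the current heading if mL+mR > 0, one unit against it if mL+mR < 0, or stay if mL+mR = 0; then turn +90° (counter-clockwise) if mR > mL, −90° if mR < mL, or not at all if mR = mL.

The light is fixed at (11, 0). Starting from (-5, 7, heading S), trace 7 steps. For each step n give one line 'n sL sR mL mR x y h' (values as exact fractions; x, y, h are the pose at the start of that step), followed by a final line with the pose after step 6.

n=0: pose=(-5,7,S); sL=15/58, sR=1/6; mL=-61/348, mR=37/87; mL+mR=1/4 → advance +1; mR−mL=209/348 → turn +1·90°
n=1: pose=(-5,6,E); sL=60/289, sR=60/241; mL=-5790/69649, mR=31800/69649; mL+mR=90/241 → advance +1; mR−mL=37590/69649 → turn +1·90°
n=2: pose=(-4,6,N); sL=30/169, sR=30/109; mL=-735/18421, mR=8340/18421; mL+mR=45/109 → advance +1; mR−mL=9075/18421 → turn +1·90°
n=3: pose=(-4,7,W); sL=60/281, sR=60/337; mL=-11790/94697, mR=37080/94697; mL+mR=90/337 → advance +1; mR−mL=48870/94697 → turn +1·90°
n=4: pose=(-5,7,S); sL=15/58, sR=1/6; mL=-61/348, mR=37/87; mL+mR=1/4 → advance +1; mR−mL=209/348 → turn +1·90°
n=5: pose=(-5,6,E); sL=60/289, sR=60/241; mL=-5790/69649, mR=31800/69649; mL+mR=90/241 → advance +1; mR−mL=37590/69649 → turn +1·90°
n=6: pose=(-4,6,N); sL=30/169, sR=30/109; mL=-735/18421, mR=8340/18421; mL+mR=45/109 → advance +1; mR−mL=9075/18421 → turn +1·90°

0 15/58 1/6 -61/348 37/87 -5 7 S
1 60/289 60/241 -5790/69649 31800/69649 -5 6 E
2 30/169 30/109 -735/18421 8340/18421 -4 6 N
3 60/281 60/337 -11790/94697 37080/94697 -4 7 W
4 15/58 1/6 -61/348 37/87 -5 7 S
5 60/289 60/241 -5790/69649 31800/69649 -5 6 E
6 30/169 30/109 -735/18421 8340/18421 -4 6 N
final -4 7 W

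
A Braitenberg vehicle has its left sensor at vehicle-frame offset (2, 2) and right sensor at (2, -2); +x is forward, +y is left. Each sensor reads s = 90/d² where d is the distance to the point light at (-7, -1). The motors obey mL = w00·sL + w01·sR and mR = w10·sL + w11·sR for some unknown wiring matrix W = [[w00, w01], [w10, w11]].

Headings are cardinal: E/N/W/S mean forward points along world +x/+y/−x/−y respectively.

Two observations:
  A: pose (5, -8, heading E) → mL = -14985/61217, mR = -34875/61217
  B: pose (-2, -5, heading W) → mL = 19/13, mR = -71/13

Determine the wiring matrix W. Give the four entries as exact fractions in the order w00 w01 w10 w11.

obs A: pose=(5,-8,E) → sL=90/221, sR=90/277, mL=-14985/61217, mR=-34875/61217
obs B: pose=(-2,-5,W) → sL=2, sR=90/13, mL=19/13, mR=-71/13
sensor matrix S = [[90/221, 90/277], [2, 90/13]]; det S = 1726560/795821
solve [mL_A; mL_B] = S·[w00; w01] and [mR_A; mR_B] = S·[w10; w11]:
  w00 = -1, w01 = 1/2, w10 = -1, w11 = -1/2

-1 1/2 -1 -1/2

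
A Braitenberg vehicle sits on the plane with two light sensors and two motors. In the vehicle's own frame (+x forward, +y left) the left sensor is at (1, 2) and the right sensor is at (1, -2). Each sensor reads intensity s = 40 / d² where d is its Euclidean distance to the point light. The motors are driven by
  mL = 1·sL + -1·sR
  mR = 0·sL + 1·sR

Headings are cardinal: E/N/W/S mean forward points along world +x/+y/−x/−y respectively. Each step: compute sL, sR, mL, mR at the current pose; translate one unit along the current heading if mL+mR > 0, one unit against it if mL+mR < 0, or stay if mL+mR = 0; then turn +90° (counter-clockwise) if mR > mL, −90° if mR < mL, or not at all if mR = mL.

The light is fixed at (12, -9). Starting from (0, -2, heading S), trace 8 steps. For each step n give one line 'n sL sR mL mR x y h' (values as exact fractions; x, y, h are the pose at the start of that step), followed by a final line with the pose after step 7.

0 5/17 5/29 60/493 5/29 0 -2 S
1 8/37 40/137 -384/5069 40/137 0 -3 E
2 20/109 4/13 -176/1417 4/13 1 -3 N
3 40/169 8/45 448/7605 8/45 1 -2 W
4 5/17 5/29 60/493 5/29 0 -2 S
5 8/37 40/137 -384/5069 40/137 0 -3 E
6 20/109 4/13 -176/1417 4/13 1 -3 N
7 40/169 8/45 448/7605 8/45 1 -2 W
final 0 -2 S

n=0: pose=(0,-2,S); sL=5/17, sR=5/29; mL=60/493, mR=5/29; mL+mR=5/17 → advance +1; mR−mL=25/493 → turn +1·90°
n=1: pose=(0,-3,E); sL=8/37, sR=40/137; mL=-384/5069, mR=40/137; mL+mR=8/37 → advance +1; mR−mL=1864/5069 → turn +1·90°
n=2: pose=(1,-3,N); sL=20/109, sR=4/13; mL=-176/1417, mR=4/13; mL+mR=20/109 → advance +1; mR−mL=612/1417 → turn +1·90°
n=3: pose=(1,-2,W); sL=40/169, sR=8/45; mL=448/7605, mR=8/45; mL+mR=40/169 → advance +1; mR−mL=904/7605 → turn +1·90°
n=4: pose=(0,-2,S); sL=5/17, sR=5/29; mL=60/493, mR=5/29; mL+mR=5/17 → advance +1; mR−mL=25/493 → turn +1·90°
n=5: pose=(0,-3,E); sL=8/37, sR=40/137; mL=-384/5069, mR=40/137; mL+mR=8/37 → advance +1; mR−mL=1864/5069 → turn +1·90°
n=6: pose=(1,-3,N); sL=20/109, sR=4/13; mL=-176/1417, mR=4/13; mL+mR=20/109 → advance +1; mR−mL=612/1417 → turn +1·90°
n=7: pose=(1,-2,W); sL=40/169, sR=8/45; mL=448/7605, mR=8/45; mL+mR=40/169 → advance +1; mR−mL=904/7605 → turn +1·90°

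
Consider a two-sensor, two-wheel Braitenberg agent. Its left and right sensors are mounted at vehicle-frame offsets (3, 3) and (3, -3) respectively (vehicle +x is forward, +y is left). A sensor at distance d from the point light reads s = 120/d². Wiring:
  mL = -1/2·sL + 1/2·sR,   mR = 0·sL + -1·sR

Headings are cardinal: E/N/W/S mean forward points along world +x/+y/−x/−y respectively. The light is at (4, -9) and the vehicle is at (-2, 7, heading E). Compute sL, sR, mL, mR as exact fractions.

12/37 60/89 576/3293 -60/89

left sensor world pos  = (1, 10); dL² = 370
right sensor world pos = (1, 4); dR² = 178
sL = 120/370 = 12/37
sR = 120/178 = 60/89
mL = -1/2·sL + 1/2·sR = 576/3293
mR = 0·sL + -1·sR = -60/89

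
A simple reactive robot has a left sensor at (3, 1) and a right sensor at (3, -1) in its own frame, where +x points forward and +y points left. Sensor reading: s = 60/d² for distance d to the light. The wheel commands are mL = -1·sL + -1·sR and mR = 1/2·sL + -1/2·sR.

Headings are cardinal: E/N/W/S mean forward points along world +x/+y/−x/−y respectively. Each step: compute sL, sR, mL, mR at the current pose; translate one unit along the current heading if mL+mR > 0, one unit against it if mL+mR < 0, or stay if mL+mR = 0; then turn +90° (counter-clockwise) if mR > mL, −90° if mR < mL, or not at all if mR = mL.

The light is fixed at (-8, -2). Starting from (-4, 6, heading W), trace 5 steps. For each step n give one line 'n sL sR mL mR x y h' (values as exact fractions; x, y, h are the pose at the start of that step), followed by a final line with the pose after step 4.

0 6/5 30/41 -396/205 48/205 -4 6 W
1 60/61 60/41 -6120/2501 -600/2501 -3 6 S
2 15/41 15/32 -1095/1312 -135/2624 -3 7 E
3 20/51 60/169 -6440/8619 160/8619 -4 7 N
4 6/5 30/41 -396/205 48/205 -4 6 W
final -3 6 S

n=0: pose=(-4,6,W); sL=6/5, sR=30/41; mL=-396/205, mR=48/205; mL+mR=-348/205 → advance -1; mR−mL=444/205 → turn +1·90°
n=1: pose=(-3,6,S); sL=60/61, sR=60/41; mL=-6120/2501, mR=-600/2501; mL+mR=-6720/2501 → advance -1; mR−mL=5520/2501 → turn +1·90°
n=2: pose=(-3,7,E); sL=15/41, sR=15/32; mL=-1095/1312, mR=-135/2624; mL+mR=-2325/2624 → advance -1; mR−mL=2055/2624 → turn +1·90°
n=3: pose=(-4,7,N); sL=20/51, sR=60/169; mL=-6440/8619, mR=160/8619; mL+mR=-6280/8619 → advance -1; mR−mL=2200/2873 → turn +1·90°
n=4: pose=(-4,6,W); sL=6/5, sR=30/41; mL=-396/205, mR=48/205; mL+mR=-348/205 → advance -1; mR−mL=444/205 → turn +1·90°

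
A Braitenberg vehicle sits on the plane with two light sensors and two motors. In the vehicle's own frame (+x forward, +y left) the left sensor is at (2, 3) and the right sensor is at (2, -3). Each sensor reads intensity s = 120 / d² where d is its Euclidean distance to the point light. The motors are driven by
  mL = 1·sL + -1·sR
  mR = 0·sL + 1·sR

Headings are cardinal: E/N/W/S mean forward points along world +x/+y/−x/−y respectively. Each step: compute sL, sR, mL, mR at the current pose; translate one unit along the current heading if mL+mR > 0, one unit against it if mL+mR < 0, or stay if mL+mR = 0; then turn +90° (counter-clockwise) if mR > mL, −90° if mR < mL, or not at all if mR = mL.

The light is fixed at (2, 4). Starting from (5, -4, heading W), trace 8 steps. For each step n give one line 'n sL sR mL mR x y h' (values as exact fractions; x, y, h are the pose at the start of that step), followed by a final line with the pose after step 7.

n=0: pose=(5,-4,W); sL=60/61, sR=60/13; mL=-2880/793, mR=60/13; mL+mR=60/61 → advance +1; mR−mL=6540/793 → turn +1·90°
n=1: pose=(4,-4,S); sL=24/25, sR=120/101; mL=-576/2525, mR=120/101; mL+mR=24/25 → advance +1; mR−mL=3576/2525 → turn +1·90°
n=2: pose=(4,-5,E); sL=30/13, sR=3/4; mL=81/52, mR=3/4; mL+mR=30/13 → advance +1; mR−mL=-21/26 → turn -1·90°
n=3: pose=(5,-5,S); sL=120/157, sR=120/121; mL=-4320/18997, mR=120/121; mL+mR=120/157 → advance +1; mR−mL=23160/18997 → turn +1·90°
n=4: pose=(5,-6,E); sL=60/37, sR=60/97; mL=3600/3589, mR=60/97; mL+mR=60/37 → advance +1; mR−mL=-1380/3589 → turn -1·90°
n=5: pose=(6,-6,S); sL=120/193, sR=24/29; mL=-1152/5597, mR=24/29; mL+mR=120/193 → advance +1; mR−mL=5784/5597 → turn +1·90°
n=6: pose=(6,-7,E); sL=6/5, sR=15/29; mL=99/145, mR=15/29; mL+mR=6/5 → advance +1; mR−mL=-24/145 → turn -1·90°
n=7: pose=(7,-7,S); sL=120/233, sR=120/173; mL=-7200/40309, mR=120/173; mL+mR=120/233 → advance +1; mR−mL=35160/40309 → turn +1·90°

0 60/61 60/13 -2880/793 60/13 5 -4 W
1 24/25 120/101 -576/2525 120/101 4 -4 S
2 30/13 3/4 81/52 3/4 4 -5 E
3 120/157 120/121 -4320/18997 120/121 5 -5 S
4 60/37 60/97 3600/3589 60/97 5 -6 E
5 120/193 24/29 -1152/5597 24/29 6 -6 S
6 6/5 15/29 99/145 15/29 6 -7 E
7 120/233 120/173 -7200/40309 120/173 7 -7 S
final 7 -8 E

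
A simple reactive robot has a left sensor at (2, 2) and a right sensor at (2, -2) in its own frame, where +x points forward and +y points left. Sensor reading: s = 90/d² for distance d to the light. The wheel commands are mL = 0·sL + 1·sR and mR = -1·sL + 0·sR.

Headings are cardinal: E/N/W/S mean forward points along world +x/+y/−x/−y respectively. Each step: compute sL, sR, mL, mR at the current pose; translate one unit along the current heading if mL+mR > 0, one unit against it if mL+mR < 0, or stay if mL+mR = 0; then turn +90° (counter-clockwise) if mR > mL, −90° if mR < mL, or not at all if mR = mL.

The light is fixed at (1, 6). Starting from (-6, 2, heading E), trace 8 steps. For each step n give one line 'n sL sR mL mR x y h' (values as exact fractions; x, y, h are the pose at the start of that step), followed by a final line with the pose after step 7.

0 90/29 90/61 90/61 -90/29 -6 2 E
1 5/4 45/68 45/68 -5/4 -7 2 S
2 18/25 90/101 90/101 -18/25 -7 3 W
3 45/61 9/5 9/5 -45/61 -8 3 N
4 90/49 18/13 18/13 -90/49 -8 4 E
5 9/8 9/16 9/16 -9/8 -9 4 S
6 10/17 18/29 18/29 -10/17 -9 5 W
7 9/17 45/41 45/41 -9/17 -10 5 N
final -10 6 E

n=0: pose=(-6,2,E); sL=90/29, sR=90/61; mL=90/61, mR=-90/29; mL+mR=-2880/1769 → advance -1; mR−mL=-8100/1769 → turn -1·90°
n=1: pose=(-7,2,S); sL=5/4, sR=45/68; mL=45/68, mR=-5/4; mL+mR=-10/17 → advance -1; mR−mL=-65/34 → turn -1·90°
n=2: pose=(-7,3,W); sL=18/25, sR=90/101; mL=90/101, mR=-18/25; mL+mR=432/2525 → advance +1; mR−mL=-4068/2525 → turn -1·90°
n=3: pose=(-8,3,N); sL=45/61, sR=9/5; mL=9/5, mR=-45/61; mL+mR=324/305 → advance +1; mR−mL=-774/305 → turn -1·90°
n=4: pose=(-8,4,E); sL=90/49, sR=18/13; mL=18/13, mR=-90/49; mL+mR=-288/637 → advance -1; mR−mL=-2052/637 → turn -1·90°
n=5: pose=(-9,4,S); sL=9/8, sR=9/16; mL=9/16, mR=-9/8; mL+mR=-9/16 → advance -1; mR−mL=-27/16 → turn -1·90°
n=6: pose=(-9,5,W); sL=10/17, sR=18/29; mL=18/29, mR=-10/17; mL+mR=16/493 → advance +1; mR−mL=-596/493 → turn -1·90°
n=7: pose=(-10,5,N); sL=9/17, sR=45/41; mL=45/41, mR=-9/17; mL+mR=396/697 → advance +1; mR−mL=-1134/697 → turn -1·90°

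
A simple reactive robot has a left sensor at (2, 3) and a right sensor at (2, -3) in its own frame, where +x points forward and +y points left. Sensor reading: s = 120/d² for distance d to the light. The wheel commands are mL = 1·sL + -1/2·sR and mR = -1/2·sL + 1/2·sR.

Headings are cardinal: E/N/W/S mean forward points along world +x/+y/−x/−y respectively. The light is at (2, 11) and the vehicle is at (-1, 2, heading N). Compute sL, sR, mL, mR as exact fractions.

24/17 120/49 156/833 432/833

left sensor world pos  = (-4, 4); dL² = 85
right sensor world pos = (2, 4); dR² = 49
sL = 120/85 = 24/17
sR = 120/49 = 120/49
mL = 1·sL + -1/2·sR = 156/833
mR = -1/2·sL + 1/2·sR = 432/833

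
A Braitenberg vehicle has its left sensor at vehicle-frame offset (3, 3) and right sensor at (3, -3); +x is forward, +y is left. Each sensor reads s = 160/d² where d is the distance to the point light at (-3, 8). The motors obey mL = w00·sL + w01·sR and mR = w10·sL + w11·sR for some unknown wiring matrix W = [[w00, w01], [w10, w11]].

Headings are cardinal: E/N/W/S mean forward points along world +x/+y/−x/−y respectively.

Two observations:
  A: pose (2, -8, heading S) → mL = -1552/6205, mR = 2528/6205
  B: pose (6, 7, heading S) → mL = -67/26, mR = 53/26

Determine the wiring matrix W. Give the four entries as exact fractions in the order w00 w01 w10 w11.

1/2 -1 1/2 1/2

obs A: pose=(2,-8,S) → sL=32/85, sR=32/73, mL=-1552/6205, mR=2528/6205
obs B: pose=(6,7,S) → sL=1, sR=40/13, mL=-67/26, mR=53/26
sensor matrix S = [[32/85, 32/73], [1, 40/13]]; det S = 11616/16133
solve [mL_A; mL_B] = S·[w00; w01] and [mR_A; mR_B] = S·[w10; w11]:
  w00 = 1/2, w01 = -1, w10 = 1/2, w11 = 1/2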